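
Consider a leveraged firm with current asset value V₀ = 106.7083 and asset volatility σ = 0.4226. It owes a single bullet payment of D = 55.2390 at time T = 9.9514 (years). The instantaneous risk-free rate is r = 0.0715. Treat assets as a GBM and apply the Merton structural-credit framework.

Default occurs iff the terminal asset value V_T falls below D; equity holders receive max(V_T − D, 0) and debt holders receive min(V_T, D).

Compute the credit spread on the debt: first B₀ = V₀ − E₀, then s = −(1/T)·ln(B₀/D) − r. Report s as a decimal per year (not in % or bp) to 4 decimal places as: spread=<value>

With assets at 106.7083 and a single debt payment of 55.2390 at 9.9514 years:
d₁ = [ln(V₀/D) + (r + σ²/2)T] / (σ√T)
   = [ln(106.7083/55.2390) + (0.0715 + 0.5·0.4226²)·9.9514] / (0.4226·√9.9514)
   = [0.658430 + 1.600139] / 1.333127 = 1.694189
d₂ = d₁ − σ√T = 1.694189 − 1.333127 = 0.361061
N(d₁) = 0.954885,  N(d₂) = 0.640973,  e^(−rT) = 0.490895
E₀ = V₀·N(d₁) − D·e^(−rT)·N(d₂)
   = 106.7083·0.954885 − 55.2390·0.490895·0.640973 = 84.513204
B₀ = V₀ − E₀ = 106.7083 − 84.513204 = 22.195096
spread = −(1/T)·ln(B₀/D) − r = −(1/9.9514)·ln(22.195096/55.2390) − 0.0715 = 0.02012508

spread=0.0201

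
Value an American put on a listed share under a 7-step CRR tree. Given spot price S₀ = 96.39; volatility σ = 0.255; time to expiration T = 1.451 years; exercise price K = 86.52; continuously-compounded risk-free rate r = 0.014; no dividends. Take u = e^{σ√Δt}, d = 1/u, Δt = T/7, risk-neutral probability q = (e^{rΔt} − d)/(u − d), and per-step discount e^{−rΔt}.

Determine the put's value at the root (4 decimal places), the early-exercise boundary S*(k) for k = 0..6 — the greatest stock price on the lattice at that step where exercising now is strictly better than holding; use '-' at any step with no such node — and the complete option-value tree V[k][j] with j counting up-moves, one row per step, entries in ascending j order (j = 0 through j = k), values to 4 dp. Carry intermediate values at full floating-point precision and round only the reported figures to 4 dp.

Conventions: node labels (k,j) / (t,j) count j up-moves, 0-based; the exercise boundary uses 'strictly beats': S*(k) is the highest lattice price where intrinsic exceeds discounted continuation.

Δt=0.20729, u=1.12311, d=0.89039, q=0.48350, disc=e^(-rΔt)=0.99710
k=7 terminal: V=max(K-S,0) → 43.7552 32.5778 18.4791 0.6955 0.0000 0.0000 0.0000 0.0000
k=6: j=0 S=48.0294 intr=38.4906 cont=38.2398 V=38.4906[EX]; j=1 S=60.5828 intr=25.9372 cont=25.6865 V=25.9372[EX]; j=2 S=76.4171 intr=10.1029 cont=9.8522 V=10.1029[EX]; j=3 S=96.3900 intr=0.0000 cont=0.3582 V=0.3582[hold]; j=4 S=121.5832 intr=0.0000 cont=0.0000 V=0.0000[hold]; j=5 S=153.3610 intr=0.0000 cont=0.0000 V=0.0000[hold]; j=6 S=193.4445 intr=0.0000 cont=0.0000 V=0.0000[hold]  S*(6)=76.4171
k=5: j=0 S=53.9422 intr=32.5778 cont=32.3271 V=32.5778[EX]; j=1 S=68.0409 intr=18.4791 cont=18.2284 V=18.4791[EX]; j=2 S=85.8245 intr=0.6955 cont=5.3758 V=5.3758[hold]; j=3 S=108.2562 intr=0.0000 cont=0.1845 V=0.1845[hold]; j=4 S=136.5508 intr=0.0000 cont=0.0000 V=0.0000[hold]; j=5 S=172.2407 intr=0.0000 cont=0.0000 V=0.0000[hold]  S*(5)=68.0409
k=4: j=0 S=60.5828 intr=25.9372 cont=25.6865 V=25.9372[EX]; j=1 S=76.4171 intr=10.1029 cont=12.1085 V=12.1085[hold]; j=2 S=96.3900 intr=0.0000 cont=2.8575 V=2.8575[hold]; j=3 S=121.5832 intr=0.0000 cont=0.0950 V=0.0950[hold]; j=4 S=153.3610 intr=0.0000 cont=0.0000 V=0.0000[hold]  S*(4)=60.5828
k=3: j=0 S=68.0409 intr=18.4791 cont=19.1953 V=19.1953[hold]; j=1 S=85.8245 intr=0.6955 cont=7.6135 V=7.6135[hold]; j=2 S=108.2562 intr=0.0000 cont=1.5174 V=1.5174[hold]; j=3 S=136.5508 intr=0.0000 cont=0.0489 V=0.0489[hold]  S*(3)=-
k=2: j=0 S=76.4171 intr=10.1029 cont=13.5562 V=13.5562[hold]; j=1 S=96.3900 intr=0.0000 cont=4.6526 V=4.6526[hold]; j=2 S=121.5832 intr=0.0000 cont=0.8051 V=0.8051[hold]  S*(2)=-
k=1: j=0 S=85.8245 intr=0.6955 cont=9.2245 V=9.2245[hold]; j=1 S=108.2562 intr=0.0000 cont=2.7842 V=2.7842[hold]  S*(1)=-
k=0: j=0 S=96.3900 intr=0.0000 cont=6.0930 V=6.0930[hold]  S*(0)=-

price = 6.0930
boundary = - - - - 60.5828 68.0409 76.4171
tree:
6.0930
9.2245 2.7842
13.5562 4.6526 0.8051
19.1953 7.6135 1.5174 0.0489
25.9372 12.1085 2.8575 0.0950 0.0000
32.5778 18.4791 5.3758 0.1845 0.0000 0.0000
38.4906 25.9372 10.1029 0.3582 0.0000 0.0000 0.0000
43.7552 32.5778 18.4791 0.6955 0.0000 0.0000 0.0000 0.0000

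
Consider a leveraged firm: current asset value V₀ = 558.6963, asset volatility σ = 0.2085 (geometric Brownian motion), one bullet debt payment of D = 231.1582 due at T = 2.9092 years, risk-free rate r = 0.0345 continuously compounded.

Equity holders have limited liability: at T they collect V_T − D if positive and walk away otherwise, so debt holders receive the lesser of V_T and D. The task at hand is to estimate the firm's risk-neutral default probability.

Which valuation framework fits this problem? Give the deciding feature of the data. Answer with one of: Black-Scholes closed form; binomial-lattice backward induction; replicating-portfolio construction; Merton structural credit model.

framework: Merton structural credit model

Key observation: the data describe a firm's assets (V₀ = 558.6963, GBM) and a single zero-coupon debt of face 231.1582, so credit quantities follow from equity-as-call in the structural model.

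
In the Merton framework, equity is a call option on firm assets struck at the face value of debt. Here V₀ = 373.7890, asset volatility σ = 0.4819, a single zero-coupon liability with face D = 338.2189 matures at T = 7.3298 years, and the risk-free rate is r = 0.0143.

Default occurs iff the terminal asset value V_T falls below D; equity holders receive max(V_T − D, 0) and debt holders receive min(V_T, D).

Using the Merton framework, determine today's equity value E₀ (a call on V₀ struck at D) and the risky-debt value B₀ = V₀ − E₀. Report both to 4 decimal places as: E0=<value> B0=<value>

E0=201.1377 B0=172.6513

With assets at 373.7890 and a single debt payment of 338.2189 at 7.3298 years:
d₁ = [ln(V₀/D) + (r + σ²/2)T] / (σ√T)
   = [ln(373.7890/338.2189) + (0.0143 + 0.5·0.4819²)·7.3298] / (0.4819·√7.3298)
   = [0.099998 + 0.955907] / 1.304677 = 0.809323
d₂ = d₁ − σ√T = 0.809323 − 1.304677 = -0.495354
N(d₁) = 0.790835,  N(d₂) = 0.310175,  e^(−rT) = 0.900490
E₀ = V₀·N(d₁) − D·e^(−rT)·N(d₂)
   = 373.7890·0.790835 − 338.2189·0.900490·0.310175 = 201.137740
B₀ = V₀ − E₀ = 373.7890 − 201.137740 = 172.651260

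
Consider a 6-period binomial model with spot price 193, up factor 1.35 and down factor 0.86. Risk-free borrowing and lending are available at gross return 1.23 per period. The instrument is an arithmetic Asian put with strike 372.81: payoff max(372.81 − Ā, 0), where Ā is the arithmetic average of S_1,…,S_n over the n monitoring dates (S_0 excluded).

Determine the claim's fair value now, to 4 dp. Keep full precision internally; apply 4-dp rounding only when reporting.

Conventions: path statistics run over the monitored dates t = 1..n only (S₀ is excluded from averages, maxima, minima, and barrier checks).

price = 9.2260

With p* = (R−d)/(u−d) = 0.7551, sum probability × payoff across the paths and divide by R^6.
Enumerate all 2^6 = 64 price paths (U = up ×1.35, D = down ×0.86); each path with k up-moves has probability p*^k·(1−p*)^(6−k).
DDDDDD: Ā=117.6547, payoff=255.1553, prob=0.000216
UDDDDD: Ā=184.6905, payoff=188.1195, prob=0.000665
DUDDDD: Ā=168.9288, payoff=203.8812, prob=0.000665
UUDDDD: Ā=265.1790, payoff=107.6310, prob=0.002051
DDUDDD: Ā=155.3738, payoff=217.4362, prob=0.000665
UDUDDD: Ā=243.9007, payoff=128.9093, prob=0.002051
DUUDDD: Ā=228.1390, payoff=144.6710, prob=0.002051
UUUDDD: Ā=358.1252, payoff=14.6848, prob=0.006324
DDDUDD: Ā=143.7165, payoff=229.0935, prob=0.000665
UDDUDD: Ā=225.6014, payoff=147.2086, prob=0.002051
DUDUDD: Ā=209.8397, payoff=162.9703, prob=0.002051
UUDUDD: Ā=329.3996, payoff=43.4104, prob=0.006324
DDUUDD: Ā=196.2847, payoff=176.5253, prob=0.002051
UDUUDD: Ā=308.1214, payoff=64.6886, prob=0.006324
DUUUDD: Ā=292.3597, payoff=80.4503, prob=0.006324
UUUUDD: Ā=458.9367, payoff=0.0000, prob=0.019498
DDDDUD: Ā=133.6912, payoff=239.1188, prob=0.000665
UDDDUD: Ā=209.8640, payoff=162.9460, prob=0.002051
DUDDUD: Ā=194.1024, payoff=178.7076, prob=0.002051
UUDDUD: Ā=304.6956, payoff=68.1144, prob=0.006324
DDUDUD: Ā=180.5473, payoff=192.2627, prob=0.002051
UDUDUD: Ā=283.4173, payoff=89.3927, prob=0.006324
DUUDUD: Ā=267.6556, payoff=105.1544, prob=0.006324
UUUDUD: Ā=420.1571, payoff=0.0000, prob=0.019498
DDDUUD: Ā=168.8900, payoff=203.9200, prob=0.002051
UDDUUD: Ā=265.1180, payoff=107.6920, prob=0.006324
DUDUUD: Ā=249.3563, payoff=123.4537, prob=0.006324
UUDUUD: Ā=391.4315, payoff=0.0000, prob=0.019498
DDUUUD: Ā=235.8013, payoff=137.0087, prob=0.006324
UDUUUD: Ā=370.1532, payoff=2.6568, prob=0.019498
DUUUUD: Ā=354.3916, payoff=18.4184, prob=0.019498
UUUUUD: Ā=556.3123, payoff=0.0000, prob=0.060119
DDDDDU: Ā=125.0694, payoff=247.7406, prob=0.000665
UDDDDU: Ā=196.3299, payoff=176.4801, prob=0.002051
DUDDDU: Ā=180.5682, payoff=192.2418, prob=0.002051
UUDDDU: Ā=283.4501, payoff=89.3599, prob=0.006324
DDUDDU: Ā=167.0132, payoff=205.7968, prob=0.002051
UDUDDU: Ā=262.1718, payoff=110.6382, prob=0.006324
DUUDDU: Ā=246.4102, payoff=126.3998, prob=0.006324
UUUDDU: Ā=386.8066, payoff=0.0000, prob=0.019498
DDDUDU: Ā=155.3558, payoff=217.4542, prob=0.002051
UDDUDU: Ā=243.8725, payoff=128.9375, prob=0.006324
DUDUDU: Ā=228.1109, payoff=144.6991, prob=0.006324
UUDUDU: Ā=358.0810, payoff=14.7290, prob=0.019498
DDUUDU: Ā=214.5558, payoff=158.2542, prob=0.006324
UDUUDU: Ā=336.8028, payoff=36.0072, prob=0.019498
DUUUDU: Ā=321.0411, payoff=51.7689, prob=0.019498
UUUUDU: Ā=503.9598, payoff=0.0000, prob=0.060119
DDDDUU: Ā=145.3305, payoff=227.4795, prob=0.002051
UDDDUU: Ā=228.1351, payoff=144.6749, prob=0.006324
DUDDUU: Ā=212.3735, payoff=160.4365, prob=0.006324
UUDDUU: Ā=333.3770, payoff=39.4330, prob=0.019498
DDUDUU: Ā=198.8184, payoff=173.9916, prob=0.006324
UDUDUU: Ā=312.0987, payoff=60.7113, prob=0.019498
DUUDUU: Ā=296.3370, payoff=76.4730, prob=0.019498
UUUDUU: Ā=465.1802, payoff=0.0000, prob=0.060119
DDDUUU: Ā=187.1611, payoff=185.6489, prob=0.006324
UDDUUU: Ā=293.7994, payoff=79.0106, prob=0.019498
DUDUUU: Ā=278.0377, payoff=94.7723, prob=0.019498
UUDUUU: Ā=436.4546, payoff=0.0000, prob=0.060119
DDUUUU: Ā=264.4827, payoff=108.3273, prob=0.019498
UDUUUU: Ā=415.1763, payoff=0.0000, prob=0.060119
DUUUUU: Ā=399.4147, payoff=0.0000, prob=0.060119
UUUUUU: Ā=626.9882, payoff=0.0000, prob=0.185368
Price = Σ prob·payoff / R^6 = 31.947890 / 3.462826 = 9.2260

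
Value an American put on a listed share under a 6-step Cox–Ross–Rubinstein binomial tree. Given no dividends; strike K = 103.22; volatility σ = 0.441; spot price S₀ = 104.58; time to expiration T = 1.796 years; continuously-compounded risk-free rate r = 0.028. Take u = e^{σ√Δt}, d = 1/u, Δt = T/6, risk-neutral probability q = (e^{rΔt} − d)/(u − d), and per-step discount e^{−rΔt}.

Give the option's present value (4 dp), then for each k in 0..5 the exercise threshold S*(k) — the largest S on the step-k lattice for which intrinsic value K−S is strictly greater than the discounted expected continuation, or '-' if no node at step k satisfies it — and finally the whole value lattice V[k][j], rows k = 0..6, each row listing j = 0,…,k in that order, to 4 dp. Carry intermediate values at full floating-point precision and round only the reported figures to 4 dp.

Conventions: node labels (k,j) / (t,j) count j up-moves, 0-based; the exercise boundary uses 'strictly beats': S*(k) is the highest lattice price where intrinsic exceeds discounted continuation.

params: Δt=0.29933 u=1.27287 d=0.78562 q=0.45725 e^(-rΔt)=0.99165
t_6 payoffs: 78.6312 63.3811 38.6727 0.0000 0.0000 0.0000 0.0000
t_5: node(5,0) S=31.2984 payoff=71.9216 vs cont=71.0601 → 71.9216 [stop]  node(5,1) S=50.7099 payoff=52.5101 vs cont=51.6486 → 52.5101 [stop]  node(5,2) S=82.1605 payoff=21.0595 vs cont=20.8146 → 21.0595 [stop]  node(5,3) S=133.1171 payoff=0.0000 vs cont=0.0000 → 0.0000 [wait]  node(5,4) S=215.6774 payoff=0.0000 vs cont=0.0000 → 0.0000 [wait]  node(5,5) S=349.4421 payoff=0.0000 vs cont=0.0000 → 0.0000 [wait]  ⇒ S*(5)=82.1605
t_4: node(4,0) S=39.8389 payoff=63.3811 vs cont=62.5196 → 63.3811 [stop]  node(4,1) S=64.5473 payoff=38.6727 vs cont=37.8112 → 38.6727 [stop]  node(4,2) S=104.5800 payoff=0.0000 vs cont=11.3347 → 11.3347 [wait]  node(4,3) S=169.4413 payoff=0.0000 vs cont=0.0000 → 0.0000 [wait]  node(4,4) S=274.5301 payoff=0.0000 vs cont=0.0000 → 0.0000 [wait]  ⇒ S*(4)=64.5473
t_3: node(3,0) S=50.7099 payoff=52.5101 vs cont=51.6486 → 52.5101 [stop]  node(3,1) S=82.1605 payoff=21.0595 vs cont=25.9541 → 25.9541 [wait]  node(3,2) S=133.1171 payoff=0.0000 vs cont=6.1006 → 6.1006 [wait]  node(3,3) S=215.6774 payoff=0.0000 vs cont=0.0000 → 0.0000 [wait]  ⇒ S*(3)=50.7099
t_2: node(2,0) S=64.5473 payoff=38.6727 vs cont=40.0306 → 40.0306 [wait]  node(2,1) S=104.5800 payoff=0.0000 vs cont=16.7353 → 16.7353 [wait]  node(2,2) S=169.4413 payoff=0.0000 vs cont=3.2835 → 3.2835 [wait]  ⇒ S*(2)=-
t_1: node(1,0) S=82.1605 payoff=21.0595 vs cont=29.1337 → 29.1337 [wait]  node(1,1) S=133.1171 payoff=0.0000 vs cont=10.4962 → 10.4962 [wait]  ⇒ S*(1)=-
t_0: node(0,0) S=104.5800 payoff=0.0000 vs cont=20.4398 → 20.4398 [wait]  ⇒ S*(0)=-

price = 20.4398
boundary = - - - 50.7099 64.5473 82.1605
tree:
20.4398
29.1337 10.4962
40.0306 16.7353 3.2835
52.5101 25.9541 6.1006 0.0000
63.3811 38.6727 11.3347 0.0000 0.0000
71.9216 52.5101 21.0595 0.0000 0.0000 0.0000
78.6312 63.3811 38.6727 0.0000 0.0000 0.0000 0.0000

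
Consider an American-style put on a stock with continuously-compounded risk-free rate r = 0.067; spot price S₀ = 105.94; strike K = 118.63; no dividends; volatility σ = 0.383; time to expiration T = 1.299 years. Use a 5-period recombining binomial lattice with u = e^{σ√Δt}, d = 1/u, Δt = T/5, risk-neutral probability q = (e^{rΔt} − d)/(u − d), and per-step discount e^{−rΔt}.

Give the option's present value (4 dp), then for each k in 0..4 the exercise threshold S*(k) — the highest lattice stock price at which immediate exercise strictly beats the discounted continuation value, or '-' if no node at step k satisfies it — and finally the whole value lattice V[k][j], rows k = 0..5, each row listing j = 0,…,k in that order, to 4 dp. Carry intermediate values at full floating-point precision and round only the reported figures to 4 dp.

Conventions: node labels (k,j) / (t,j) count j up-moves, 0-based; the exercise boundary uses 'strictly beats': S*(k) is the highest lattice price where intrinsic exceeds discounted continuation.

Δt=0.25980, u=1.21558, d=0.82266, q=0.49604, disc=e^(-rΔt)=0.98274
k=5 terminal: V=max(K-S,0) → 78.7136 59.6487 31.4778 0.0000 0.0000 0.0000
k=4: j=0 S=48.5213 intr=70.1087 cont=68.0616 V=70.1087[EX]; j=1 S=71.6962 intr=46.9338 cont=44.8867 V=46.9338[EX]; j=2 S=105.9400 intr=12.6900 cont=15.5899 V=15.5899[hold]; j=3 S=156.5394 intr=0.0000 cont=0.0000 V=0.0000[hold]; j=4 S=231.3062 intr=0.0000 cont=0.0000 V=0.0000[hold]  S*(4)=71.6962
k=3: j=0 S=58.9813 intr=59.6487 cont=57.6016 V=59.6487[EX]; j=1 S=87.1522 intr=31.4778 cont=30.8444 V=31.4778[EX]; j=2 S=128.7780 intr=0.0000 cont=7.7211 V=7.7211[hold]; j=3 S=190.2854 intr=0.0000 cont=0.0000 V=0.0000[hold]  S*(3)=87.1522
k=2: j=0 S=71.6962 intr=46.9338 cont=44.8867 V=46.9338[EX]; j=1 S=105.9400 intr=12.6900 cont=19.3538 V=19.3538[hold]; j=2 S=156.5394 intr=0.0000 cont=3.8240 V=3.8240[hold]  S*(2)=71.6962
k=1: j=0 S=87.1522 intr=31.4778 cont=32.6792 V=32.6792[hold]; j=1 S=128.7780 intr=0.0000 cont=11.4494 V=11.4494[hold]  S*(1)=-
k=0: j=0 S=105.9400 intr=12.6900 cont=21.7662 V=21.7662[hold]  S*(0)=-

price = 21.7662
boundary = - - 71.6962 87.1522 71.6962
tree:
21.7662
32.6792 11.4494
46.9338 19.3538 3.8240
59.6487 31.4778 7.7211 0.0000
70.1087 46.9338 15.5899 0.0000 0.0000
78.7136 59.6487 31.4778 0.0000 0.0000 0.0000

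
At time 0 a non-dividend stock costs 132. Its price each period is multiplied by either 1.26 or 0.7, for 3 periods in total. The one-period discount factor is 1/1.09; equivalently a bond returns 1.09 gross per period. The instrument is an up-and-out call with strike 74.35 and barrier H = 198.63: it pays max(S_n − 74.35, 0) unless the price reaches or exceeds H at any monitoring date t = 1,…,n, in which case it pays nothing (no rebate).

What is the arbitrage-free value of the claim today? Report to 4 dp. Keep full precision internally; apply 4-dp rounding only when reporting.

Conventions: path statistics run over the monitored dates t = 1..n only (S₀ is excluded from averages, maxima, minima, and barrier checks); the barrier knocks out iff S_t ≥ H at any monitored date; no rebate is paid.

Under the martingale measure an up-move has probability p* = 0.6964; value the claim as the probability-weighted average of per-path payoffs, discounted 3 periods at R = 1.09.
Enumerate all 2^3 = 8 price paths (U = up ×1.26, D = down ×0.7); each path with k up-moves has probability p*^k·(1−p*)^(3−k).
DDD: M=92.4000, payoff=0.0000, prob=0.027976
UDD: M=166.3200, payoff=7.1468, prob=0.064180
DUD: M=116.4240, payoff=7.1468, prob=0.064180
UUD: M=209.5632, payoff=0.0000, prob=0.147236
DDU: M=92.4000, payoff=7.1468, prob=0.064180
UDU: M=166.3200, payoff=72.3442, prob=0.147236
DUU: M=146.6942, payoff=72.3442, prob=0.147236
UUU: M=264.0496, payoff=0.0000, prob=0.337777
Price = Σ prob·payoff / R^3 = 22.679396 / 1.295029 = 17.5127

price = 17.5127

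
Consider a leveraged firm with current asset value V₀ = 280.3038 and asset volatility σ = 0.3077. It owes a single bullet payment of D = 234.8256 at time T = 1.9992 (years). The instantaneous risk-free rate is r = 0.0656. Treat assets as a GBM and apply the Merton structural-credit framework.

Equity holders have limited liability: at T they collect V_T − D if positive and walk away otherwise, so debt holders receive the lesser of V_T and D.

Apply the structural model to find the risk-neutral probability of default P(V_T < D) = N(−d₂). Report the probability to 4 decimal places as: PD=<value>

PD=0.3118

With assets at 280.3038 and a single debt payment of 234.8256 at 1.9992 years:
d₁ = [ln(V₀/D) + (r + σ²/2)T] / (σ√T)
   = [ln(280.3038/234.8256) + (0.0656 + 0.5·0.3077²)·1.9992] / (0.3077·√1.9992)
   = [0.177031 + 0.225789] / 0.435066 = 0.925881
d₂ = d₁ − σ√T = 0.925881 − 0.435066 = 0.490815
risk-neutral PD = N(−d₂) = N(-0.490815) = 0.311779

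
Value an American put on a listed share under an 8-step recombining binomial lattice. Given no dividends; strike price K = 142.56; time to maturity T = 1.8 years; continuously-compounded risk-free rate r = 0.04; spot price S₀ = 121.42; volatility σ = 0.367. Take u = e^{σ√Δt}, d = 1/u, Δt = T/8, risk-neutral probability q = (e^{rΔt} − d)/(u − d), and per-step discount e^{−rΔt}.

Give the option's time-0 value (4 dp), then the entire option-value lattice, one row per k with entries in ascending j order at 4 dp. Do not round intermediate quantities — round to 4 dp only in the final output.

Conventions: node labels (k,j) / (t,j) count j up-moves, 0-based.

price = 33.2215
tree:
33.2215
44.1433 22.1265
56.8398 31.3489 12.6467
70.5356 43.0050 19.4310 5.6050
82.0431 56.8398 28.9681 9.5632 1.4634
91.7121 70.5356 41.5757 15.9847 2.8530 0.0000
99.8362 82.0431 56.8398 25.9787 5.5621 0.0000 0.0000
106.6623 91.7121 70.5356 40.5397 10.8435 0.0000 0.0000 0.0000
112.3978 99.8362 82.0431 56.8398 21.1400 0.0000 0.0000 0.0000 0.0000

Δt=0.22500  u=1.19015  d=0.84023  q=0.48242  discount=0.99104
step 8 (expiry): payoffs max(K−S,0) = 112.3978 99.8362 82.0431 56.8398 21.1400 0.0000 0.0000 0.0000 0.0000
k=7: (k=7,j=0): S=35.8977, K−S=106.6623, hold=105.3851 ⇒ V=106.6623 exercise | (k=7,j=1): S=50.8479, K−S=91.7121, hold=90.4348 ⇒ V=91.7121 exercise | (k=7,j=2): S=72.0244, K−S=70.5356, hold=69.2583 ⇒ V=70.5356 exercise | (k=7,j=3): S=102.0203, K−S=40.5397, hold=39.2624 ⇒ V=40.5397 exercise | (k=7,j=4): S=144.5086, K−S=0.0000, hold=10.8435 ⇒ V=10.8435 continue | (k=7,j=5): S=204.6919, K−S=0.0000, hold=0.0000 ⇒ V=0.0000 continue | (k=7,j=6): S=289.9396, K−S=0.0000, hold=0.0000 ⇒ V=0.0000 continue | (k=7,j=7): S=410.6903, K−S=0.0000, hold=0.0000 ⇒ V=0.0000 continue
k=6: (k=6,j=0): S=42.7238, K−S=99.8362, hold=98.5590 ⇒ V=99.8362 exercise | (k=6,j=1): S=60.5169, K−S=82.0431, hold=80.7659 ⇒ V=82.0431 exercise | (k=6,j=2): S=85.7202, K−S=56.8398, hold=55.5625 ⇒ V=56.8398 exercise | (k=6,j=3): S=121.4200, K−S=21.1400, hold=25.9787 ⇒ V=25.9787 continue | (k=6,j=4): S=171.9876, K−S=0.0000, hold=5.5621 ⇒ V=5.5621 continue | (k=6,j=5): S=243.6150, K−S=0.0000, hold=0.0000 ⇒ V=0.0000 continue | (k=6,j=6): S=345.0730, K−S=0.0000, hold=0.0000 ⇒ V=0.0000 continue
k=5: (k=5,j=0): S=50.8479, K−S=91.7121, hold=90.4348 ⇒ V=91.7121 exercise | (k=5,j=1): S=72.0244, K−S=70.5356, hold=69.2583 ⇒ V=70.5356 exercise | (k=5,j=2): S=102.0203, K−S=40.5397, hold=41.5757 ⇒ V=41.5757 continue | (k=5,j=3): S=144.5086, K−S=0.0000, hold=15.9847 ⇒ V=15.9847 continue | (k=5,j=4): S=204.6919, K−S=0.0000, hold=2.8530 ⇒ V=2.8530 continue | (k=5,j=5): S=289.9396, K−S=0.0000, hold=0.0000 ⇒ V=0.0000 continue
k=4: (k=4,j=0): S=60.5169, K−S=82.0431, hold=80.7659 ⇒ V=82.0431 exercise | (k=4,j=1): S=85.7202, K−S=56.8398, hold=56.0578 ⇒ V=56.8398 exercise | (k=4,j=2): S=121.4200, K−S=21.1400, hold=28.9681 ⇒ V=28.9681 continue | (k=4,j=3): S=171.9876, K−S=0.0000, hold=9.5632 ⇒ V=9.5632 continue | (k=4,j=4): S=243.6150, K−S=0.0000, hold=1.4634 ⇒ V=1.4634 continue
k=3: (k=3,j=0): S=72.0244, K−S=70.5356, hold=69.2583 ⇒ V=70.5356 exercise | (k=3,j=1): S=102.0203, K−S=40.5397, hold=43.0050 ⇒ V=43.0050 continue | (k=3,j=2): S=144.5086, K−S=0.0000, hold=19.4310 ⇒ V=19.4310 continue | (k=3,j=3): S=204.6919, K−S=0.0000, hold=5.6050 ⇒ V=5.6050 continue
k=2: (k=2,j=0): S=85.7202, K−S=56.8398, hold=56.7412 ⇒ V=56.8398 exercise | (k=2,j=1): S=121.4200, K−S=21.1400, hold=31.3489 ⇒ V=31.3489 continue | (k=2,j=2): S=171.9876, K−S=0.0000, hold=12.6467 ⇒ V=12.6467 continue
k=1: (k=1,j=0): S=102.0203, K−S=40.5397, hold=44.1433 ⇒ V=44.1433 continue | (k=1,j=1): S=144.5086, K−S=0.0000, hold=22.1265 ⇒ V=22.1265 continue
k=0: (k=0,j=0): S=121.4200, K−S=21.1400, hold=33.2215 ⇒ V=33.2215 continue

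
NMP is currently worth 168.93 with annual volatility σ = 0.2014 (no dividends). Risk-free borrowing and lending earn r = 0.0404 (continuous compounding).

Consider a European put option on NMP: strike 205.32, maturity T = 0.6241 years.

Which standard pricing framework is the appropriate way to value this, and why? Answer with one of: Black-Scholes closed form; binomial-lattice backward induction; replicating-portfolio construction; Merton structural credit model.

framework: Black-Scholes closed form

Key observation: the strike-205.32 put on NMP is European-exercise on a continuously-modelled lognormal underlying, so its value is a single closed-form evaluation.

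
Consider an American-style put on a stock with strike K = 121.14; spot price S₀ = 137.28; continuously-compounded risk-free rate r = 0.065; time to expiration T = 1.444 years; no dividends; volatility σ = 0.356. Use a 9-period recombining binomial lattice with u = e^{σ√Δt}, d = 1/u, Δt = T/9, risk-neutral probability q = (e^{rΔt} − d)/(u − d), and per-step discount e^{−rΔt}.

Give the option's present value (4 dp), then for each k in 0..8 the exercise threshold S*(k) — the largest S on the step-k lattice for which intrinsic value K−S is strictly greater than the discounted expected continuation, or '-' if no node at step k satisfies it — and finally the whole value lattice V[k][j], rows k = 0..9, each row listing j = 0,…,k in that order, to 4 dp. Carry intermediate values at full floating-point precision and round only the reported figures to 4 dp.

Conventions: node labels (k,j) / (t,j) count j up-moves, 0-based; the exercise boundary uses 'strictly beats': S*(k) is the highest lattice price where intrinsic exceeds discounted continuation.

price = 10.7690
boundary = - - - - 77.6050 89.4992 77.6050 89.4992 103.2164
tree:
10.7690
15.9952 5.7900
23.1000 9.2547 2.4609
32.2988 14.4228 4.3018 0.6792
43.5350 21.7853 7.3929 1.3136 0.0618
53.8485 31.6408 12.4267 2.5347 0.1251 0.0000
62.7913 43.5350 20.2674 4.8788 0.2533 0.0000 0.0000
70.5457 53.8485 31.6408 9.3655 0.5130 0.0000 0.0000 0.0000
77.2695 62.7913 43.5350 17.9236 1.0390 0.0000 0.0000 0.0000 0.0000
83.0998 70.5457 53.8485 31.6408 2.1041 0.0000 0.0000 0.0000 0.0000 0.0000

Δt=0.16044, u=1.15327, d=0.86710, q=0.50105, disc=e^(-rΔt)=0.98963
k=9 terminal: V=max(K-S,0) → 83.0998 70.5457 53.8485 31.6408 2.1041 0.0000 0.0000 0.0000 0.0000 0.0000
k=8: j=0 S=43.8705 intr=77.2695 cont=76.0127 V=77.2695[EX]; j=1 S=58.3487 intr=62.7913 cont=61.5345 V=62.7913[EX]; j=2 S=77.6050 intr=43.5350 cont=42.2782 V=43.5350[EX]; j=3 S=103.2164 intr=17.9236 cont=16.6669 V=17.9236[EX]; j=4 S=137.2800 intr=0.0000 cont=1.0390 V=1.0390[hold]; j=5 S=182.5854 intr=0.0000 cont=0.0000 V=0.0000[hold]; j=6 S=242.8425 intr=0.0000 cont=0.0000 V=0.0000[hold]; j=7 S=322.9858 intr=0.0000 cont=0.0000 V=0.0000[hold]; j=8 S=429.5782 intr=0.0000 cont=0.0000 V=0.0000[hold]  S*(8)=103.2164
k=7: j=0 S=50.5943 intr=70.5457 cont=69.2889 V=70.5457[EX]; j=1 S=67.2915 intr=53.8485 cont=52.5917 V=53.8485[EX]; j=2 S=89.4992 intr=31.6408 cont=30.3840 V=31.6408[EX]; j=3 S=119.0359 intr=2.1041 cont=9.3655 V=9.3655[hold]; j=4 S=158.3203 intr=0.0000 cont=0.5130 V=0.5130[hold]; j=5 S=210.5695 intr=0.0000 cont=0.0000 V=0.0000[hold]; j=6 S=280.0620 intr=0.0000 cont=0.0000 V=0.0000[hold]; j=7 S=372.4885 intr=0.0000 cont=0.0000 V=0.0000[hold]  S*(7)=89.4992
k=6: j=0 S=58.3487 intr=62.7913 cont=61.5345 V=62.7913[EX]; j=1 S=77.6050 intr=43.5350 cont=42.2782 V=43.5350[EX]; j=2 S=103.2164 intr=17.9236 cont=20.2674 V=20.2674[hold]; j=3 S=137.2800 intr=0.0000 cont=4.8788 V=4.8788[hold]; j=4 S=182.5854 intr=0.0000 cont=0.2533 V=0.2533[hold]; j=5 S=242.8425 intr=0.0000 cont=0.0000 V=0.0000[hold]; j=6 S=322.9858 intr=0.0000 cont=0.0000 V=0.0000[hold]  S*(6)=77.6050
k=5: j=0 S=67.2915 intr=53.8485 cont=52.5917 V=53.8485[EX]; j=1 S=89.4992 intr=31.6408 cont=31.5461 V=31.6408[EX]; j=2 S=119.0359 intr=2.1041 cont=12.4267 V=12.4267[hold]; j=3 S=158.3203 intr=0.0000 cont=2.5347 V=2.5347[hold]; j=4 S=210.5695 intr=0.0000 cont=0.1251 V=0.1251[hold]; j=5 S=280.0620 intr=0.0000 cont=0.0000 V=0.0000[hold]  S*(5)=89.4992
k=4: j=0 S=77.6050 intr=43.5350 cont=42.2782 V=43.5350[EX]; j=1 S=103.2164 intr=17.9236 cont=21.7853 V=21.7853[hold]; j=2 S=137.2800 intr=0.0000 cont=7.3929 V=7.3929[hold]; j=3 S=182.5854 intr=0.0000 cont=1.3136 V=1.3136[hold]; j=4 S=242.8425 intr=0.0000 cont=0.0618 V=0.0618[hold]  S*(4)=77.6050
k=3: j=0 S=89.4992 intr=31.6408 cont=32.2988 V=32.2988[hold]; j=1 S=119.0359 intr=2.1041 cont=14.4228 V=14.4228[hold]; j=2 S=158.3203 intr=0.0000 cont=4.3018 V=4.3018[hold]; j=3 S=210.5695 intr=0.0000 cont=0.6792 V=0.6792[hold]  S*(3)=-
k=2: j=0 S=103.2164 intr=17.9236 cont=23.1000 V=23.1000[hold]; j=1 S=137.2800 intr=0.0000 cont=9.2547 V=9.2547[hold]; j=2 S=182.5854 intr=0.0000 cont=2.4609 V=2.4609[hold]  S*(2)=-
k=1: j=0 S=119.0359 intr=2.1041 cont=15.9952 V=15.9952[hold]; j=1 S=158.3203 intr=0.0000 cont=5.7900 V=5.7900[hold]  S*(1)=-
k=0: j=0 S=137.2800 intr=0.0000 cont=10.7690 V=10.7690[hold]  S*(0)=-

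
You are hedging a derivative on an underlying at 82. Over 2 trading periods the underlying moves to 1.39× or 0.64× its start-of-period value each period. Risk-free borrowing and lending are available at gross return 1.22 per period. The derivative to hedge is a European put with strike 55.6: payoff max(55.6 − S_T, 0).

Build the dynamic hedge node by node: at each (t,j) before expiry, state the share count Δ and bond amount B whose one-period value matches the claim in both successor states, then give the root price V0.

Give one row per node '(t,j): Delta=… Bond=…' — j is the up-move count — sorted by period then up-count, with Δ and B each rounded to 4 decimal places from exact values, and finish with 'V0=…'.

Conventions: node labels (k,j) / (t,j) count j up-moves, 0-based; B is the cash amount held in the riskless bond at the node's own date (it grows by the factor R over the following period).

Risk-neutral probability p* = (R−d)/(u−d) = (1.22−0.64)/(1.39−0.64) = 0.7733.
At maturity the claim pays: V(2,0)=22.0128, V(2,1)=0.0000, V(2,2)=0.0000
Node (1,0) S=52.4800: V=(p*·0.0000+(1−p*)·22.0128)/1.22=4.0898; Δ=(0.0000−22.0128)/(72.9472−33.5872)=-0.5593; B=V−Δ·S=33.4402
Node (1,1) S=113.9800: V=(p*·0.0000+(1−p*)·0.0000)/1.22=0.0000; Δ=(0.0000−0.0000)/(158.4322−72.9472)=0.0000; B=V−Δ·S=0.0000
Node (0,0) S=82.0000: V=(p*·0.0000+(1−p*)·4.0898)/1.22=0.7599; Δ=(0.0000−4.0898)/(113.9800−52.4800)=-0.0665; B=V−Δ·S=6.2129
As a check, the time-0 holding Δ(0,0)·S0 + B(0,0) comes to 0.7599 — exactly V0.

(0,0): Delta=-0.0665 Bond=6.2129
(1,0): Delta=-0.5593 Bond=33.4402
(1,1): Delta=0.0000 Bond=0.0000
V0=0.7599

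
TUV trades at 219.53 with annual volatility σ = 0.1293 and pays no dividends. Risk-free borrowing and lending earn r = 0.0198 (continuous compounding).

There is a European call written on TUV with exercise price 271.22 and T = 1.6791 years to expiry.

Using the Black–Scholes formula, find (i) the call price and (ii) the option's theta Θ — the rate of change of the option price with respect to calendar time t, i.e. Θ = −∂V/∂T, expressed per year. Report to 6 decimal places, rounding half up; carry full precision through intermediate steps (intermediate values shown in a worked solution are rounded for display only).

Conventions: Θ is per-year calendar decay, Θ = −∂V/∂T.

price = 2.957120
Θ = -3.356389

σ√T = 0.1293·√1.6791 = 0.167547
d₁ = (ln(S/K) + (r+σ²/2)T) / (σ√T) = (ln(219.53/271.22) + (0.0198+0.1293²/2)·1.6791) / 0.167547 = (-0.211441 + 0.047282) / 0.167547 = -0.979780
d₂ = d₁ − σ√T = -0.979780 − 0.167547 = -1.147327
e^{−rT} = 0.967300
N(d₁) = 0.163597,  N(d₂) = 0.125623
Call price V = S·N(d₁) − K·e^{−rT}·N(d₂) = 35.914543 − 32.957423 = 2.957120
φ(d₁) = (1/√(2π))·e^{−d₁²/2} = 0.246863
Θ = −S·φ(d₁)·σ/(2√T) − r·K·e^{−rT}·N(d₂) = −2.703832 − 0.652557 = -3.356389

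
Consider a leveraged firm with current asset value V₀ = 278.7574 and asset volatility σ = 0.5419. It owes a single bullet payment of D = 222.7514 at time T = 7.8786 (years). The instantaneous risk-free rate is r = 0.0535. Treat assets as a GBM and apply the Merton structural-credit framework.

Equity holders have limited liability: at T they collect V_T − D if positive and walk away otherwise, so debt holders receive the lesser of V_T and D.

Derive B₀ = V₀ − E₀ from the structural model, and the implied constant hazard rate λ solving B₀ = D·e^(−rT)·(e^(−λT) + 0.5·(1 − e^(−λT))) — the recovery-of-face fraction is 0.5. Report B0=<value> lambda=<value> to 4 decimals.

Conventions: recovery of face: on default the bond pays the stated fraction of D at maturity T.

B0=86.7354 lambda=0.2128

Work the structural quantities from V₀ = 278.7574 against face 222.7514:
d₁ = [ln(V₀/D) + (r + σ²/2)T] / (σ√T)
   = [ln(278.7574/222.7514) + (0.0535 + 0.5·0.5419²)·7.8786] / (0.5419·√7.8786)
   = [0.224286 + 1.578303] / 1.521051 = 1.185094
d₂ = d₁ − σ√T = 1.185094 − 1.521051 = -0.335957
N(d₁) = 0.882010,  N(d₂) = 0.368452,  e^(−rT) = 0.656059
E₀ = V₀·N(d₁) − D·e^(−rT)·N(d₂)
   = 278.7574·0.882010 − 222.7514·0.656059·0.368452 = 192.021976
B₀ = V₀ − E₀ = 278.7574 − 192.021976 = 86.735424
e^(−λT) = (B₀·e^(rT)/D − 0.5)/(1 − 0.5) = (86.7354·1.524254/222.7514 − 0.5)/0.5 = 0.18703433
λ = −ln(0.18703433)/7.8786 = 0.212787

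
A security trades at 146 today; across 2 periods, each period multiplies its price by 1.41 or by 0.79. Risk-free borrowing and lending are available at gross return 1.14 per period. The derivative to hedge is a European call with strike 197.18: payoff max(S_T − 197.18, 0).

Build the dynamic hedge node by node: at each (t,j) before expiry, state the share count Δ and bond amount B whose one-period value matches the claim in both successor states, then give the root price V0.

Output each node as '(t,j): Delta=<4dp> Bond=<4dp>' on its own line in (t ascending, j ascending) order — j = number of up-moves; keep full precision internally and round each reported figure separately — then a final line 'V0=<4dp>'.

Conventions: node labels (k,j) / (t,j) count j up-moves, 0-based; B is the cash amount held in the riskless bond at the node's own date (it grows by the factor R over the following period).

(0,0): Delta=0.5092 Bond=-51.5194
(1,0): Delta=0.0000 Bond=0.0000
(1,1): Delta=0.7293 Bond=-104.0397
V0=22.8250

Arbitrage-free pricing uses the up-move probability p* = (R−d)/(u−d) = 0.5645, discounting each step at R = 1.14.
Expiry values: V(2,0)=0.0000, V(2,1)=0.0000, V(2,2)=93.0826
Node (1,0) S=115.3400: V=(p*·0.0000+(1−p*)·0.0000)/1.14=0.0000; Δ=(0.0000−0.0000)/(162.6294−91.1186)=0.0000; B=V−Δ·S=0.0000
Node (1,1) S=205.8600: V=(p*·93.0826+(1−p*)·0.0000)/1.14=46.0935; Δ=(93.0826−0.0000)/(290.2626−162.6294)=0.7293; B=V−Δ·S=-104.0397
Node (0,0) S=146.0000: V=(p*·46.0935+(1−p*)·0.0000)/1.14=22.8250; Δ=(46.0935−0.0000)/(205.8600−115.3400)=0.5092; B=V−Δ·S=-51.5194
Verification: the root portfolio costs Δ(0,0)·S0 + B(0,0) = 22.8250, matching V0.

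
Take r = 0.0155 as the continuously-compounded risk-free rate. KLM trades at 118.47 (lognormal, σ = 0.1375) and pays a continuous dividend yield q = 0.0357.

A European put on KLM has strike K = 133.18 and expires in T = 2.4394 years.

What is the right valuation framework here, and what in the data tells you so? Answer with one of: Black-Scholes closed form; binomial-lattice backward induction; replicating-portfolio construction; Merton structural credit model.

framework: Black-Scholes closed form

Key observation: the instrument is a plain European put (strike 133.18) on a lognormal asset; the exact continuous-time formula applies directly.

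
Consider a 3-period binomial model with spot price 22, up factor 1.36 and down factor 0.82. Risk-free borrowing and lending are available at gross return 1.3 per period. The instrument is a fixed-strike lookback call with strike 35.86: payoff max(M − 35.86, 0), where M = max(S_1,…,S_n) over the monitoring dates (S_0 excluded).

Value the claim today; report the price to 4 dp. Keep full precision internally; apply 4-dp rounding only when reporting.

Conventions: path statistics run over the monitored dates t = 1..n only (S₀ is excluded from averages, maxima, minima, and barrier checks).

With p* = (R−d)/(u−d) = 0.8889, sum probability × payoff across the paths and divide by R^3.
Enumerate all 2^3 = 8 price paths (U = up ×1.36, D = down ×0.82); each path with k up-moves has probability p*^k·(1−p*)^(3−k).
DDD: M=18.0400, payoff=0.0000, prob=0.001372
UDD: M=29.9200, payoff=0.0000, prob=0.010974
DUD: M=24.5344, payoff=0.0000, prob=0.010974
UUD: M=40.6912, payoff=4.8312, prob=0.087791
DDU: M=20.1182, payoff=0.0000, prob=0.010974
UDU: M=33.3668, payoff=0.0000, prob=0.087791
DUU: M=33.3668, payoff=0.0000, prob=0.087791
UUU: M=55.3400, payoff=19.4800, prob=0.702332
Price = Σ prob·payoff / R^3 = 14.105587 / 2.197000 = 6.4204

price = 6.4204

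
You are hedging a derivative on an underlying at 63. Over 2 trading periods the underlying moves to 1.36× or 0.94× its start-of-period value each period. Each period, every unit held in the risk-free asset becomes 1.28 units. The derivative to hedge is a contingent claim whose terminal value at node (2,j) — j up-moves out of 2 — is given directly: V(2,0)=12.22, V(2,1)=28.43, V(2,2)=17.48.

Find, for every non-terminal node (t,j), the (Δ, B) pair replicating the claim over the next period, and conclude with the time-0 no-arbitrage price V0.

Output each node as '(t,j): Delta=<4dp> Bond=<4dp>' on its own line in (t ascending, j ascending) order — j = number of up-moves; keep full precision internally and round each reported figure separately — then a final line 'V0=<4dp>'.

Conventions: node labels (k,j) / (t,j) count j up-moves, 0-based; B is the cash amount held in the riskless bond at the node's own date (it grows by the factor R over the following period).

(0,0): Delta=-0.1706 Bond=23.3588
(1,0): Delta=0.6517 Bond=-18.7965
(1,1): Delta=-0.3043 Bond=41.3571
V0=12.6135

Since d<R<u, set p* = (R−d)/(u−d) = 0.8095; price each node as the discounted p*-expectation of its children.
At maturity the claim pays: V(2,0)=12.2200, V(2,1)=28.4300, V(2,2)=17.4800
Node (1,0) S=59.2200: V=(p*·28.4300+(1−p*)·12.2200)/1.28=19.7987; Δ=(28.4300−12.2200)/(80.5392−55.6668)=0.6517; B=V−Δ·S=-18.7965
Node (1,1) S=85.6800: V=(p*·17.4800+(1−p*)·28.4300)/1.28=15.2857; Δ=(17.4800−28.4300)/(116.5248−80.5392)=-0.3043; B=V−Δ·S=41.3571
Node (0,0) S=63.0000: V=(p*·15.2857+(1−p*)·19.7987)/1.28=12.6135; Δ=(15.2857−19.7987)/(85.6800−59.2200)=-0.1706; B=V−Δ·S=23.3588
As a check, the time-0 holding Δ(0,0)·S0 + B(0,0) comes to 12.6135 — exactly V0.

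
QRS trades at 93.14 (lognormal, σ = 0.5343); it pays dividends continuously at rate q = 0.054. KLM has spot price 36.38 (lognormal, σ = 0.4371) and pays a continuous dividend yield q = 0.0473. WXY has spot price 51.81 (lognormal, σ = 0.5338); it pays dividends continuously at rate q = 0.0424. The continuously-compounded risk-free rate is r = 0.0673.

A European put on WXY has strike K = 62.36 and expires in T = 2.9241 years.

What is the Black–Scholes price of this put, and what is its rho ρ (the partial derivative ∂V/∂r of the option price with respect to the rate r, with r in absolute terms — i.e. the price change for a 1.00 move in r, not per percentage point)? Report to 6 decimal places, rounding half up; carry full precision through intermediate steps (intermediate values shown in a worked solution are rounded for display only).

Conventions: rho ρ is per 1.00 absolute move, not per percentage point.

price = 19.911330
ρ = -107.676815

σ√T = 0.5338·√2.9241 = 0.912798
d₁ = (ln(S/K) + (r−q+σ²/2)T) / (σ√T) = (ln(51.81/62.36) + (0.0673−0.0424+0.5338²/2)·2.9241) / 0.912798 = (-0.185341 + 0.489410) / 0.912798 = 0.333118
d₂ = d₁ − σ√T = 0.333118 − 0.912798 = -0.579680
e^{−rT} = 0.821362
e^{−qT} = 0.883396
N(−d₁) = 0.369523,  N(−d₂) = 0.718935
Put price V = K·e^{−rT}·N(−d₂) − S·e^{−qT}·N(−d₁) = 36.823917 − 16.912587 = 19.911330
ρ = −K·T·e^{−rT}·N(−d₂) = -107.676815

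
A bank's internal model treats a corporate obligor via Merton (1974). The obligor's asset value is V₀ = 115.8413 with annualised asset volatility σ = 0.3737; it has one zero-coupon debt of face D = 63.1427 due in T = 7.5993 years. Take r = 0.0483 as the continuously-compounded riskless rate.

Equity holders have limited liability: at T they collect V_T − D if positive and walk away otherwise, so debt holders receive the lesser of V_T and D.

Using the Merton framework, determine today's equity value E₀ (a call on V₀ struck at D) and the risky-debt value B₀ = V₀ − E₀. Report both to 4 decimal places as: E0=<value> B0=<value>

Apply the equity-as-call identities (strike 63.1427, horizon 7.5993 years):
d₁ = [ln(V₀/D) + (r + σ²/2)T] / (σ√T)
   = [ln(115.8413/63.1427) + (0.0483 + 0.5·0.3737²)·7.5993] / (0.3737·√7.5993)
   = [0.606824 + 0.897674] / 1.030172 = 1.460433
d₂ = d₁ − σ√T = 1.460433 − 1.030172 = 0.430261
N(d₁) = 0.927914,  N(d₂) = 0.666497,  e^(−rT) = 0.692778
E₀ = V₀·N(d₁) − D·e^(−rT)·N(d₂)
   = 115.8413·0.927914 − 63.1427·0.692778·0.666497 = 78.335671
B₀ = V₀ − E₀ = 115.8413 − 78.335671 = 37.505629

E0=78.3357 B0=37.5056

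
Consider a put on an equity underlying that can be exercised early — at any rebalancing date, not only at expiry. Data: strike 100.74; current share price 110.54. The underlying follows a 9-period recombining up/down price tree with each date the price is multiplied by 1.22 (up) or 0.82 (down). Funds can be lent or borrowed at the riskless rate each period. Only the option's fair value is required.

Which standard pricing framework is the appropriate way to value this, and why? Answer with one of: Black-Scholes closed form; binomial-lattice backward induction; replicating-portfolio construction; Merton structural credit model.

Key observation: with exercise allowed before expiry on a discrete up/down model (9 steps from spot 110.54), the strike-100.74 put's value must be rolled back through the tree testing early exercise at each node.

framework: binomial-lattice backward induction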